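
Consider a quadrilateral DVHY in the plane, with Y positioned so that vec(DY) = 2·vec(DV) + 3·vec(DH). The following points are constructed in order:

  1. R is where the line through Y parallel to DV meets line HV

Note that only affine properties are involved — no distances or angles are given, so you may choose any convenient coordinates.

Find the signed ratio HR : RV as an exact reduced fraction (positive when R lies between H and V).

HR:RV = -2/3

Choose coordinates D = (0, 0), V = (1, 0), H = (0, 1), Y = (2, 3).
1. R is where the line through Y parallel to DV meets line HV ⇒ R = (-2, 3)
R = H + t·(V−H) with t = -2, so HR:RV = t:(1−t) = -2:3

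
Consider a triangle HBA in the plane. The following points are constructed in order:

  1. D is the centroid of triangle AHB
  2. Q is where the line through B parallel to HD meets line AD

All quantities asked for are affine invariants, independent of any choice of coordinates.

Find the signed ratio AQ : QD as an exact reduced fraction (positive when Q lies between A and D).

AQ:QD = -2

Choose coordinates H = (0, 0), B = (1, 0), A = (0, 1).
1. D is the centroid of triangle AHB ⇒ D = (1/3, 1/3)
2. Q is where the line through B parallel to HD meets line AD ⇒ Q = (2/3, -1/3)
Q = A + t·(D−A) with t = 2, so AQ:QD = t:(1−t) = 2:-1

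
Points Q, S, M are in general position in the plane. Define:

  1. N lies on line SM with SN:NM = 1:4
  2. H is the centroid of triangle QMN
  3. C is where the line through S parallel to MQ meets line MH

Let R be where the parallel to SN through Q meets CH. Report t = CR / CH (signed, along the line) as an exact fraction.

Assign Q = (0, 0), S = (1, 0), M = (0, 1) — the answer is frame-independent, so this choice is without loss of generality.
1. N lies on line SM with SN:NM = 1:4 ⇒ N = (4/5, 1/5)
2. H is the centroid of triangle QMN ⇒ H = (4/15, 2/5)
3. C is where the line through S parallel to MQ meets line MH ⇒ C = (1, -5/4)
through Q parallel to SN: direction (-1/5, 1/5); meets CH at R = (4/5, -4/5)
R = C + t·(H−C) with t = 3/11

t = 3/11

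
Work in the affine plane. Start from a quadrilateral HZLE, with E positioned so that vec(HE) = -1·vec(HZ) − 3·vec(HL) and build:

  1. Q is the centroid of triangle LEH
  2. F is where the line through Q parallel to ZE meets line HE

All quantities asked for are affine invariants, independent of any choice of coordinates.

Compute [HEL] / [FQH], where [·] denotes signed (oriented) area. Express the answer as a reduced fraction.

Choose coordinates H = (0, 0), Z = (1, 0), L = (0, 1), E = (-1, -3).
1. Q is the centroid of triangle LEH ⇒ Q = (-1/3, -2/3)
2. F is where the line through Q parallel to ZE meets line HE ⇒ F = (-1/9, -1/3)
2·[HEL] = -1, 2·[FQH] = -1/27
[HEL]:[FQH] = -1:-1/27 = 27

[HEL]:[FQH] = 27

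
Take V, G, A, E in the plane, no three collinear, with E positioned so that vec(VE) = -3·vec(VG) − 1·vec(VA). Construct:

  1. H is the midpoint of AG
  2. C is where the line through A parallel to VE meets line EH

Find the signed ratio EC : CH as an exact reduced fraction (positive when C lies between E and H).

EC:CH = -3/2

Choose coordinates V = (0, 0), G = (1, 0), A = (0, 1), E = (-3, -1).
1. H is the midpoint of AG ⇒ H = (1/2, 1/2)
2. C is where the line through A parallel to VE meets line EH ⇒ C = (15/2, 7/2)
C = E + t·(H−E) with t = 3, so EC:CH = t:(1−t) = 3:-2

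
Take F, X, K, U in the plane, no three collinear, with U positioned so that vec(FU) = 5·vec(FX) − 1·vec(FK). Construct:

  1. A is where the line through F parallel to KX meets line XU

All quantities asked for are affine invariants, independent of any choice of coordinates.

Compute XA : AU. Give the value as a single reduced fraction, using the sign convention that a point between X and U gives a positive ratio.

XA:AU = -1/4

Choose coordinates F = (0, 0), X = (1, 0), K = (0, 1), U = (5, -1).
1. A is where the line through F parallel to KX meets line XU ⇒ A = (-1/3, 1/3)
A = X + t·(U−X) with t = -1/3, so XA:AU = t:(1−t) = -1/3:4/3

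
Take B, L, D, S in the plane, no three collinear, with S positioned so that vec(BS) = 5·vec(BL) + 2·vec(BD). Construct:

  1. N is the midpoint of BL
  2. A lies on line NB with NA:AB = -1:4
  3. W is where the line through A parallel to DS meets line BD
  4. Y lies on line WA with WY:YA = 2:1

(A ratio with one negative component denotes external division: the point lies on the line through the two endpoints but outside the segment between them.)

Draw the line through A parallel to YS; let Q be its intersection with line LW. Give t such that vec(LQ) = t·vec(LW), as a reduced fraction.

Work in coordinates with B = (0, 0), L = (1, 0), D = (0, 1), S = (5, 2).
1. N is the midpoint of BL ⇒ N = (1/2, 0)
2. A lies on line NB with NA:AB = -1:4 ⇒ A = (2/3, 0)
3. W is where the line through A parallel to DS meets line BD ⇒ W = (0, -2/15)
4. Y lies on line WA with WY:YA = 2:1 ⇒ Y = (4/9, -2/45)
through A parallel to YS: direction (41/9, 92/45); meets LW at Q = (51/97, -92/1455)
Q = L + t·(W−L) with t = 46/97

t = 46/97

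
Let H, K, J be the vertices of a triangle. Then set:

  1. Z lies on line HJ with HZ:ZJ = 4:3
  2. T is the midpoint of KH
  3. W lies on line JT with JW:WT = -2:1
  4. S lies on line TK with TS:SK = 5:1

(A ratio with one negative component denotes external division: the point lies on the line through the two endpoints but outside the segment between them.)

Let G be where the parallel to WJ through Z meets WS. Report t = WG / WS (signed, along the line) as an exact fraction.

Work in coordinates with H = (0, 0), K = (1, 0), J = (0, 1).
1. Z lies on line HJ with HZ:ZJ = 4:3 ⇒ Z = (0, 4/7)
2. T is the midpoint of KH ⇒ T = (1/2, 0)
3. W lies on line JT with JW:WT = -2:1 ⇒ W = (1, -1)
4. S lies on line TK with TS:SK = 5:1 ⇒ S = (11/12, 0)
through Z parallel to WJ: direction (-1, 2); meets WS at G = (73/70, -53/35)
G = W + t·(S−W) with t = -18/35

t = -18/35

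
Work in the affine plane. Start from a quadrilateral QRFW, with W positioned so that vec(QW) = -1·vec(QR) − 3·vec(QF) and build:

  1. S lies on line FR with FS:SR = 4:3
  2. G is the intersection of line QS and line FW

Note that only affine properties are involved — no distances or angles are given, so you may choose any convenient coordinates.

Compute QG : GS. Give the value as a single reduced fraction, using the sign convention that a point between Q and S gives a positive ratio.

QG:GS = -7/20

Work in coordinates with Q = (0, 0), R = (1, 0), F = (0, 1), W = (-1, -3).
1. S lies on line FR with FS:SR = 4:3 ⇒ S = (4/7, 3/7)
2. G is the intersection of line QS and line FW ⇒ G = (-4/13, -3/13)
G = Q + t·(S−Q) with t = -7/13, so QG:GS = t:(1−t) = -7/13:20/13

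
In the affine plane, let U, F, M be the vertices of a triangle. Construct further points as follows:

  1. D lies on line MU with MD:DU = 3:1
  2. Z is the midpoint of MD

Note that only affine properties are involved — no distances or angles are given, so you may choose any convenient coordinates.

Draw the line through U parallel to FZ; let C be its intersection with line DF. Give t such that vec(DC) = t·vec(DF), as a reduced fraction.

t = -2/3

Assign U = (0, 0), F = (1, 0), M = (0, 1) — the answer is frame-independent, so this choice is without loss of generality.
1. D lies on line MU with MD:DU = 3:1 ⇒ D = (0, 1/4)
2. Z is the midpoint of MD ⇒ Z = (0, 5/8)
through U parallel to FZ: direction (-1, 5/8); meets DF at C = (-2/3, 5/12)
C = D + t·(F−D) with t = -2/3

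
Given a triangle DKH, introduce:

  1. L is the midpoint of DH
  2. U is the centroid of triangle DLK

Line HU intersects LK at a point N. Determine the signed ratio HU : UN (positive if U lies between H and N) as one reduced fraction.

HU:UN = -4

Assign D = (0, 0), K = (1, 0), H = (0, 1) — the answer is frame-independent, so this choice is without loss of generality.
1. L is the midpoint of DH ⇒ L = (0, 1/2)
2. U is the centroid of triangle DLK ⇒ U = (1/3, 1/6)
line HU meets LK at N = (1/4, 3/8)
U = H + t·(N−H) with t = 4/3, so HU:UN = 4/3:-1/3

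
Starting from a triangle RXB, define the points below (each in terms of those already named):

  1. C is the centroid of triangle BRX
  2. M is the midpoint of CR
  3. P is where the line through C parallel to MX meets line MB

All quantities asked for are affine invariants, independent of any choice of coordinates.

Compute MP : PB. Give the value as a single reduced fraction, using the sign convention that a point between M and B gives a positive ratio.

Work in coordinates with R = (0, 0), X = (1, 0), B = (0, 1).
1. C is the centroid of triangle BRX ⇒ C = (1/3, 1/3)
2. M is the midpoint of CR ⇒ M = (1/6, 1/6)
3. P is where the line through C parallel to MX meets line MB ⇒ P = (1/8, 3/8)
P = M + t·(B−M) with t = 1/4, so MP:PB = t:(1−t) = 1/4:3/4

MP:PB = 1/3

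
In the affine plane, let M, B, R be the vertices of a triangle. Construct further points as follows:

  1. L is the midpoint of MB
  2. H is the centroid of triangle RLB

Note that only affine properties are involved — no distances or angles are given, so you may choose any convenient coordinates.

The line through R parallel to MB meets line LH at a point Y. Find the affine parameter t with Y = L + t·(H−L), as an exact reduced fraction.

Choose coordinates M = (0, 0), B = (1, 0), R = (0, 1).
1. L is the midpoint of MB ⇒ L = (1/2, 0)
2. H is the centroid of triangle RLB ⇒ H = (1/2, 1/3)
through R parallel to MB: direction (1, 0); meets LH at Y = (1/2, 1)
Y = L + t·(H−L) with t = 3

t = 3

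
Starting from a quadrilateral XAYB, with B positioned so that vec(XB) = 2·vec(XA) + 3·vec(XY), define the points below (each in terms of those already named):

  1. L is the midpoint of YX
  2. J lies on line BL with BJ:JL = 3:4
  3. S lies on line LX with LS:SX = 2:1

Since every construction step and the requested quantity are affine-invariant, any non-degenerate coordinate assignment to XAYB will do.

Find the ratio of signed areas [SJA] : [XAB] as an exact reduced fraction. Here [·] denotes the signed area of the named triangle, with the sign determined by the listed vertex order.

Assign X = (0, 0), A = (1, 0), Y = (0, 1), B = (2, 3) — the answer is frame-independent, so this choice is without loss of generality.
1. L is the midpoint of YX ⇒ L = (0, 1/2)
2. J lies on line BL with BJ:JL = 3:4 ⇒ J = (8/7, 27/14)
3. S lies on line LX with LS:SX = 2:1 ⇒ S = (0, 1/6)
2·[SJA] = -41/21, 2·[XAB] = 3
[SJA]:[XAB] = -41/21:3 = -41/63

[SJA]:[XAB] = -41/63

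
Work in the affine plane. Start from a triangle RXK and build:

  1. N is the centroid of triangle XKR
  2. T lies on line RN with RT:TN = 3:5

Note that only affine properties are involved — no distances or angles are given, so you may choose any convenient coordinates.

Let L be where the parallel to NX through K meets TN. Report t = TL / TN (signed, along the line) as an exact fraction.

t = 13/5

Work in coordinates with R = (0, 0), X = (1, 0), K = (0, 1).
1. N is the centroid of triangle XKR ⇒ N = (1/3, 1/3)
2. T lies on line RN with RT:TN = 3:5 ⇒ T = (1/8, 1/8)
through K parallel to NX: direction (2/3, -1/3); meets TN at L = (2/3, 2/3)
L = T + t·(N−T) with t = 13/5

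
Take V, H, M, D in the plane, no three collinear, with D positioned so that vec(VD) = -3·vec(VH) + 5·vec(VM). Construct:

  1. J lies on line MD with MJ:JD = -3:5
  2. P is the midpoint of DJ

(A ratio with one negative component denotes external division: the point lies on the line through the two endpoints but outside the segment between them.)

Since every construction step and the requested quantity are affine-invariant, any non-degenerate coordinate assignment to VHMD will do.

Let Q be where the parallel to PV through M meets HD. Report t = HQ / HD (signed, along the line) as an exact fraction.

Work in coordinates with V = (0, 0), H = (1, 0), M = (0, 1), D = (-3, 5).
1. J lies on line MD with MJ:JD = -3:5 ⇒ J = (9/2, -5)
2. P is the midpoint of DJ ⇒ P = (3/4, 0)
through M parallel to PV: direction (-3/4, 0); meets HD at Q = (1/5, 1)
Q = H + t·(D−H) with t = 1/5

t = 1/5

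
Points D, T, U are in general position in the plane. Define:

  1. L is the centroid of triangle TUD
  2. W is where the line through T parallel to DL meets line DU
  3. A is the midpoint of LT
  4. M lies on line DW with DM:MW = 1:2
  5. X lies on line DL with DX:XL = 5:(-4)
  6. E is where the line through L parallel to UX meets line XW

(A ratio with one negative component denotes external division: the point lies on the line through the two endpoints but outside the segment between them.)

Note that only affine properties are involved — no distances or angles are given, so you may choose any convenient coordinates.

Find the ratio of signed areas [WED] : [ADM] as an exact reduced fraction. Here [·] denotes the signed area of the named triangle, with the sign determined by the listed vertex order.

[WED]:[ADM] = 9/2

Assign D = (0, 0), T = (1, 0), U = (0, 1) — the answer is frame-independent, so this choice is without loss of generality.
1. L is the centroid of triangle TUD ⇒ L = (1/3, 1/3)
2. W is where the line through T parallel to DL meets line DU ⇒ W = (0, -1)
3. A is the midpoint of LT ⇒ A = (2/3, 1/6)
4. M lies on line DW with DM:MW = 1:2 ⇒ M = (0, -1/3)
5. X lies on line DL with DX:XL = 5:(-4) ⇒ X = (5/3, 5/3)
6. E is where the line through L parallel to UX meets line XW ⇒ E = (1, 3/5)
2·[WED] = 1, 2·[ADM] = 2/9
[WED]:[ADM] = 1:2/9 = 9/2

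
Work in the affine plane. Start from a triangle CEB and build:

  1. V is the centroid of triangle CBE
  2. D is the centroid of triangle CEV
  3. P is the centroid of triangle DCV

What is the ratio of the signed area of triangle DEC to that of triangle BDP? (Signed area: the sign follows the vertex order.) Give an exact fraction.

[DEC]:[BDP] = 3/4

Choose coordinates C = (0, 0), E = (1, 0), B = (0, 1).
1. V is the centroid of triangle CBE ⇒ V = (1/3, 1/3)
2. D is the centroid of triangle CEV ⇒ D = (4/9, 1/9)
3. P is the centroid of triangle DCV ⇒ P = (7/27, 4/27)
2·[DEC] = -1/9, 2·[BDP] = -4/27
[DEC]:[BDP] = -1/9:-4/27 = 3/4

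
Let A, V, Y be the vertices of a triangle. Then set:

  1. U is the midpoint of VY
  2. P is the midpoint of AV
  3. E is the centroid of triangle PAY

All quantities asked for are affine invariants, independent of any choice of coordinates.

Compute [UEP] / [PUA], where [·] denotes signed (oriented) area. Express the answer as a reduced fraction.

Set A = (0, 0), V = (1, 0), Y = (0, 1); any affine frame gives the same invariant.
1. U is the midpoint of VY ⇒ U = (1/2, 1/2)
2. P is the midpoint of AV ⇒ P = (1/2, 0)
3. E is the centroid of triangle PAY ⇒ E = (1/6, 1/3)
2·[UEP] = 1/6, 2·[PUA] = 1/4
[UEP]:[PUA] = 1/6:1/4 = 2/3

[UEP]:[PUA] = 2/3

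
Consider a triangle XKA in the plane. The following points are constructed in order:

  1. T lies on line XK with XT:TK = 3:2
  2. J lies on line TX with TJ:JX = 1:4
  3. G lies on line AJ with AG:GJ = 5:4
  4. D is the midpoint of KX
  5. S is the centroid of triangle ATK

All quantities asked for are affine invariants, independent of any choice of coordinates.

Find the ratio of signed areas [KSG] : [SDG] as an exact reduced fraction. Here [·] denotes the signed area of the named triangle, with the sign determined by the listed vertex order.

[KSG]:[SDG] = -2/5

Choose coordinates X = (0, 0), K = (1, 0), A = (0, 1).
1. T lies on line XK with XT:TK = 3:2 ⇒ T = (3/5, 0)
2. J lies on line TX with TJ:JX = 1:4 ⇒ J = (12/25, 0)
3. G lies on line AJ with AG:GJ = 5:4 ⇒ G = (4/15, 4/9)
4. D is the midpoint of KX ⇒ D = (1/2, 0)
5. S is the centroid of triangle ATK ⇒ S = (8/15, 1/3)
2·[KSG] = 1/27, 2·[SDG] = -5/54
[KSG]:[SDG] = 1/27:-5/54 = -2/5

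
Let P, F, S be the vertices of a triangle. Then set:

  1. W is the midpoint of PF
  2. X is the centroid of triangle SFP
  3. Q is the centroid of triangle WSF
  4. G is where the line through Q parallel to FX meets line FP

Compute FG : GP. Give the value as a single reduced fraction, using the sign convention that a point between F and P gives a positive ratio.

Assign P = (0, 0), F = (1, 0), S = (0, 1) — the answer is frame-independent, so this choice is without loss of generality.
1. W is the midpoint of PF ⇒ W = (1/2, 0)
2. X is the centroid of triangle SFP ⇒ X = (1/3, 1/3)
3. Q is the centroid of triangle WSF ⇒ Q = (1/2, 1/3)
4. G is where the line through Q parallel to FX meets line FP ⇒ G = (7/6, 0)
G = F + t·(P−F) with t = -1/6, so FG:GP = t:(1−t) = -1/6:7/6

FG:GP = -1/7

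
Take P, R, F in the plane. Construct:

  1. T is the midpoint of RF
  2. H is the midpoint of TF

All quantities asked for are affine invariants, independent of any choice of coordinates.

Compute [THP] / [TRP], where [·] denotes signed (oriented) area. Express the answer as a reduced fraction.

Choose coordinates P = (0, 0), R = (1, 0), F = (0, 1).
1. T is the midpoint of RF ⇒ T = (1/2, 1/2)
2. H is the midpoint of TF ⇒ H = (1/4, 3/4)
2·[THP] = 1/4, 2·[TRP] = -1/2
[THP]:[TRP] = 1/4:-1/2 = -1/2

[THP]:[TRP] = -1/2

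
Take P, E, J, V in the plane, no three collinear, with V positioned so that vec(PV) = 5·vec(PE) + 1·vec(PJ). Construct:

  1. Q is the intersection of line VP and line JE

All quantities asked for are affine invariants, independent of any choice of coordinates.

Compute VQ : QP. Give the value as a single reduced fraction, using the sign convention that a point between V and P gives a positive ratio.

VQ:QP = 5

Work in coordinates with P = (0, 0), E = (1, 0), J = (0, 1), V = (5, 1).
1. Q is the intersection of line VP and line JE ⇒ Q = (5/6, 1/6)
Q = V + t·(P−V) with t = 5/6, so VQ:QP = t:(1−t) = 5/6:1/6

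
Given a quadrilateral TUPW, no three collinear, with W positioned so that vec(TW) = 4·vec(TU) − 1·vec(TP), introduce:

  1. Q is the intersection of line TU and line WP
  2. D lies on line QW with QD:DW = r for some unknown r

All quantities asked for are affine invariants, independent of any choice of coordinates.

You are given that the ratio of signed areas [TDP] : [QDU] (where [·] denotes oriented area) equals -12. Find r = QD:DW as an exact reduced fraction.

Work in coordinates with T = (0, 0), U = (1, 0), P = (0, 1), W = (4, -1).
1. Q is the intersection of line TU and line WP ⇒ Q = (2, 0)
2. With QD:DW = r, write λ = r/(r+1) so D = Q + λ·(W−Q); D is affine-linear in λ
Every point depending on D is an affine combination of D and λ-independent points, so each such coordinate is linear in λ; the λ² term in each signed area is a multiple of (W−Q)×(W−Q) = 0, so 2·[TDP] and 2·[QDU] are each linear in λ. Evaluating at λ=0 and λ=1:
  2·[TDP] = 2·λ + 2,   2·[QDU] = −λ
So [TDP]:[QDU] = (2·λ + 2) / (−λ). Setting this equal to -12:
  2·λ + 2 = -12·(−λ)  ⇒  λ = 1/5
Then r = λ/(1−λ) = (1/5)/(4/5) = 1/4. Check: with r = 1/4, D = (12/5, -1/5) and [TDP]:[QDU] = -12 as required.

r = 1/4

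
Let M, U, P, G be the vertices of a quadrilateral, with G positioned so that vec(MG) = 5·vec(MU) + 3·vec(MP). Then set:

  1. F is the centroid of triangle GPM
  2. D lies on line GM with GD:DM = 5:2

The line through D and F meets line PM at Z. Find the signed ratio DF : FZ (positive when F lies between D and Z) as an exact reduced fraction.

DF:FZ = -1/7

Assign M = (0, 0), U = (1, 0), P = (0, 1), G = (5, 3) — the answer is frame-independent, so this choice is without loss of generality.
1. F is the centroid of triangle GPM ⇒ F = (5/3, 4/3)
2. D lies on line GM with GD:DM = 5:2 ⇒ D = (10/7, 6/7)
line DF meets PM at Z = (0, -2)
F = D + t·(Z−D) with t = -1/6, so DF:FZ = -1/6:7/6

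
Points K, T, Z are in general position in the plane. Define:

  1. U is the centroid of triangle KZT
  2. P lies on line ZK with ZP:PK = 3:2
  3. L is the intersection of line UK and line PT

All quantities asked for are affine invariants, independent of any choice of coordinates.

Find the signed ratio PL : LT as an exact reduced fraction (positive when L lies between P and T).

PL:LT = 2/5

Assign K = (0, 0), T = (1, 0), Z = (0, 1) — the answer is frame-independent, so this choice is without loss of generality.
1. U is the centroid of triangle KZT ⇒ U = (1/3, 1/3)
2. P lies on line ZK with ZP:PK = 3:2 ⇒ P = (0, 2/5)
3. L is the intersection of line UK and line PT ⇒ L = (2/7, 2/7)
L = P + t·(T−P) with t = 2/7, so PL:LT = t:(1−t) = 2/7:5/7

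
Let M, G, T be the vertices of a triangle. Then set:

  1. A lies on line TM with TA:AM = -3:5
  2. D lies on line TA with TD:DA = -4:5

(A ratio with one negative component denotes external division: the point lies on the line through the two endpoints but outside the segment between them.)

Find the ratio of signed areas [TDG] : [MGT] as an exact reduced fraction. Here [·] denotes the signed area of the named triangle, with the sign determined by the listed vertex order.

[TDG]:[MGT] = 6

Work in coordinates with M = (0, 0), G = (1, 0), T = (0, 1).
1. A lies on line TM with TA:AM = -3:5 ⇒ A = (0, 5/2)
2. D lies on line TA with TD:DA = -4:5 ⇒ D = (0, -5)
2·[TDG] = 6, 2·[MGT] = 1
[TDG]:[MGT] = 6:1 = 6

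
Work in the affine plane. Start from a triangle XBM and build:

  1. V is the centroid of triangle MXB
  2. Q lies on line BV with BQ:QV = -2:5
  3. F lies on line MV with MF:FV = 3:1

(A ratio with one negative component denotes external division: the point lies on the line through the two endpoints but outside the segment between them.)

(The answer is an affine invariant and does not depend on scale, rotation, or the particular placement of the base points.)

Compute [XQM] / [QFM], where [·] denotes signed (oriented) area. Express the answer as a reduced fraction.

[XQM]:[QFM] = -52/15

Assign X = (0, 0), B = (1, 0), M = (0, 1) — the answer is frame-independent, so this choice is without loss of generality.
1. V is the centroid of triangle MXB ⇒ V = (1/3, 1/3)
2. Q lies on line BV with BQ:QV = -2:5 ⇒ Q = (13/9, -2/9)
3. F lies on line MV with MF:FV = 3:1 ⇒ F = (1/4, 1/2)
2·[XQM] = 13/9, 2·[QFM] = -5/12
[XQM]:[QFM] = 13/9:-5/12 = -52/15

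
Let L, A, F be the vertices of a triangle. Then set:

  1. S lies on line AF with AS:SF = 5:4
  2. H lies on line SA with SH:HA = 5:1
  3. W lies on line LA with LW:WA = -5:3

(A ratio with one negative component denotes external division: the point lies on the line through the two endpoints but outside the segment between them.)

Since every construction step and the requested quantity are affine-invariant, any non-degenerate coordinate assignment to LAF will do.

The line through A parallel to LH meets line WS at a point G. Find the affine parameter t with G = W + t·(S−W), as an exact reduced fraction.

t = 1/5

Assign L = (0, 0), A = (1, 0), F = (0, 1) — the answer is frame-independent, so this choice is without loss of generality.
1. S lies on line AF with AS:SF = 5:4 ⇒ S = (4/9, 5/9)
2. H lies on line SA with SH:HA = 5:1 ⇒ H = (49/54, 5/54)
3. W lies on line LA with LW:WA = -5:3 ⇒ W = (5/2, 0)
through A parallel to LH: direction (49/54, 5/54); meets WS at G = (94/45, 1/9)
G = W + t·(S−W) with t = 1/5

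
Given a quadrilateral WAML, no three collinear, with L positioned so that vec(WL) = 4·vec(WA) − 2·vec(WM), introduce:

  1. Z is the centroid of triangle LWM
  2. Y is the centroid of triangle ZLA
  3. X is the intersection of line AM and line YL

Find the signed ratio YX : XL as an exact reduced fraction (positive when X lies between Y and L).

Assign W = (0, 0), A = (1, 0), M = (0, 1), L = (4, -2) — the answer is frame-independent, so this choice is without loss of generality.
1. Z is the centroid of triangle LWM ⇒ Z = (4/3, -1/3)
2. Y is the centroid of triangle ZLA ⇒ Y = (19/9, -7/9)
3. X is the intersection of line AM and line YL ⇒ X = (7/6, -1/6)
X = Y + t·(L−Y) with t = -1/2, so YX:XL = t:(1−t) = -1/2:3/2

YX:XL = -1/3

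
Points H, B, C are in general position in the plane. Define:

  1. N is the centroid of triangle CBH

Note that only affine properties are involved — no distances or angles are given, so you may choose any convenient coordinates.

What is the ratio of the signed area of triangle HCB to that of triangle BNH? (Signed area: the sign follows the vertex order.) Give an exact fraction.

[HCB]:[BNH] = -3

Assign H = (0, 0), B = (1, 0), C = (0, 1) — the answer is frame-independent, so this choice is without loss of generality.
1. N is the centroid of triangle CBH ⇒ N = (1/3, 1/3)
2·[HCB] = -1, 2·[BNH] = 1/3
[HCB]:[BNH] = -1:1/3 = -3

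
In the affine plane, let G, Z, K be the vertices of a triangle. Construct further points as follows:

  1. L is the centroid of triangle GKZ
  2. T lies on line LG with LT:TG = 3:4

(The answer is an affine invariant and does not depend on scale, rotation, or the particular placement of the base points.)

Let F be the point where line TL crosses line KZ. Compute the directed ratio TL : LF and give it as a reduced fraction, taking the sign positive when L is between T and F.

TL:LF = 6/7

Assign G = (0, 0), Z = (1, 0), K = (0, 1) — the answer is frame-independent, so this choice is without loss of generality.
1. L is the centroid of triangle GKZ ⇒ L = (1/3, 1/3)
2. T lies on line LG with LT:TG = 3:4 ⇒ T = (4/21, 4/21)
line TL meets KZ at F = (1/2, 1/2)
L = T + t·(F−T) with t = 6/13, so TL:LF = 6/13:7/13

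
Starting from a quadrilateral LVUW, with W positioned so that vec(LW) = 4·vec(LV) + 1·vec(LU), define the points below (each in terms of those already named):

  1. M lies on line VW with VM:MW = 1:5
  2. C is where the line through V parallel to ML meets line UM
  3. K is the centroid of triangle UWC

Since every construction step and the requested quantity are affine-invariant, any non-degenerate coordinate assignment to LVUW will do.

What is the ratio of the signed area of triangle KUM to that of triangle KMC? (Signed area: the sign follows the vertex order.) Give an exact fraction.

[KUM]:[KMC] = 9

Set L = (0, 0), V = (1, 0), U = (0, 1), W = (4, 1); any affine frame gives the same invariant.
1. M lies on line VW with VM:MW = 1:5 ⇒ M = (3/2, 1/6)
2. C is where the line through V parallel to ML meets line UM ⇒ C = (5/3, 2/27)
3. K is the centroid of triangle UWC ⇒ K = (17/9, 56/81)
2·[KUM] = 10/9, 2·[KMC] = 10/81
[KUM]:[KMC] = 10/9:10/81 = 9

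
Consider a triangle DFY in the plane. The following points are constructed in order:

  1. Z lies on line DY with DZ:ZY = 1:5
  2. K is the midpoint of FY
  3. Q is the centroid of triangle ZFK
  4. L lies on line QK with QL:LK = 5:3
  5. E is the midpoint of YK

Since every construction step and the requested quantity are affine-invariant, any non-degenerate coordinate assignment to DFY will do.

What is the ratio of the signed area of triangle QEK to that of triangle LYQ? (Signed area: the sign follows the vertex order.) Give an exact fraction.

[QEK]:[LYQ] = -4/5

Choose coordinates D = (0, 0), F = (1, 0), Y = (0, 1).
1. Z lies on line DY with DZ:ZY = 1:5 ⇒ Z = (0, 1/6)
2. K is the midpoint of FY ⇒ K = (1/2, 1/2)
3. Q is the centroid of triangle ZFK ⇒ Q = (1/2, 2/9)
4. L lies on line QK with QL:LK = 5:3 ⇒ L = (1/2, 19/48)
5. E is the midpoint of YK ⇒ E = (1/4, 3/4)
2·[QEK] = -5/72, 2·[LYQ] = 25/288
[QEK]:[LYQ] = -5/72:25/288 = -4/5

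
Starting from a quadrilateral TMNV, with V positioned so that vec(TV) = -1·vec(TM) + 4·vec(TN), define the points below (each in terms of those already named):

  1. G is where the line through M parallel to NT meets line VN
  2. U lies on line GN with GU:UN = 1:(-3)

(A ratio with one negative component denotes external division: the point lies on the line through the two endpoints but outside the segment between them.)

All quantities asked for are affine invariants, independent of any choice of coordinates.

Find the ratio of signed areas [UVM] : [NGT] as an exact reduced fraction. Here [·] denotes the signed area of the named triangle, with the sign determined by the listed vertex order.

Work in coordinates with T = (0, 0), M = (1, 0), N = (0, 1), V = (-1, 4).
1. G is where the line through M parallel to NT meets line VN ⇒ G = (1, -2)
2. U lies on line GN with GU:UN = 1:(-3) ⇒ U = (3/2, -7/2)
2·[UVM] = -5, 2·[NGT] = -1
[UVM]:[NGT] = -5:-1 = 5

[UVM]:[NGT] = 5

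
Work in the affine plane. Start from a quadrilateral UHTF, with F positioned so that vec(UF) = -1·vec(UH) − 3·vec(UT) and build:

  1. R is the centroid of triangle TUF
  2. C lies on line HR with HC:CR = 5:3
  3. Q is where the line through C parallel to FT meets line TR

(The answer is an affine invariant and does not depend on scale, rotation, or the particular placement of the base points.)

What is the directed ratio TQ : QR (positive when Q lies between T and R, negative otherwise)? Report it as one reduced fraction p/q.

Assign U = (0, 0), H = (1, 0), T = (0, 1), F = (-1, -3) — the answer is frame-independent, so this choice is without loss of generality.
1. R is the centroid of triangle TUF ⇒ R = (-1/3, -2/3)
2. C lies on line HR with HC:CR = 5:3 ⇒ C = (1/6, -5/12)
3. Q is where the line through C parallel to FT meets line TR ⇒ Q = (-25/12, -113/12)
Q = T + t·(R−T) with t = 25/4, so TQ:QR = t:(1−t) = 25/4:-21/4

TQ:QR = -25/21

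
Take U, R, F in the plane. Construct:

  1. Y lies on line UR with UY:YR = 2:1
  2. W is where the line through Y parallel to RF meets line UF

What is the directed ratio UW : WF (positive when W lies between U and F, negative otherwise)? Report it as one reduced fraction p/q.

UW:WF = 2

Work in coordinates with U = (0, 0), R = (1, 0), F = (0, 1).
1. Y lies on line UR with UY:YR = 2:1 ⇒ Y = (2/3, 0)
2. W is where the line through Y parallel to RF meets line UF ⇒ W = (0, 2/3)
W = U + t·(F−U) with t = 2/3, so UW:WF = t:(1−t) = 2/3:1/3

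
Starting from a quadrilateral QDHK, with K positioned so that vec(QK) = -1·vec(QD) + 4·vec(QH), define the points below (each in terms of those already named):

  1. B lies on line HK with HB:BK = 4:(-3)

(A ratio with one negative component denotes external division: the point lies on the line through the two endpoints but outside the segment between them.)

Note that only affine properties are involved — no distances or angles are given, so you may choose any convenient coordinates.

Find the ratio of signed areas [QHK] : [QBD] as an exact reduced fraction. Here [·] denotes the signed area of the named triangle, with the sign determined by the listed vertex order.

Set Q = (0, 0), D = (1, 0), H = (0, 1), K = (-1, 4); any affine frame gives the same invariant.
1. B lies on line HK with HB:BK = 4:(-3) ⇒ B = (-4, 13)
2·[QHK] = 1, 2·[QBD] = -13
[QHK]:[QBD] = 1:-13 = -1/13

[QHK]:[QBD] = -1/13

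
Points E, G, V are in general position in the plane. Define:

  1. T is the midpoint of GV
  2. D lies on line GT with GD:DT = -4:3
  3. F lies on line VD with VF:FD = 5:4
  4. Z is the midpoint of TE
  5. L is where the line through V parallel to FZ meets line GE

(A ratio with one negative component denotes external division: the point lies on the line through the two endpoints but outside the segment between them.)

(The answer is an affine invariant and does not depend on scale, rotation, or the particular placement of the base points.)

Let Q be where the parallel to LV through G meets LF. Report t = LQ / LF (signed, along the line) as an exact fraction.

Work in coordinates with E = (0, 0), G = (1, 0), V = (0, 1).
1. T is the midpoint of GV ⇒ T = (1/2, 1/2)
2. D lies on line GT with GD:DT = -4:3 ⇒ D = (-1, 2)
3. F lies on line VD with VF:FD = 5:4 ⇒ F = (-5/9, 14/9)
4. Z is the midpoint of TE ⇒ Z = (1/4, 1/4)
5. L is where the line through V parallel to FZ meets line GE ⇒ L = (29/47, 0)
through G parallel to LV: direction (-29/47, 1); meets LF at Q = (641/235, -14/5)
Q = L + t·(F−L) with t = -9/5

t = -9/5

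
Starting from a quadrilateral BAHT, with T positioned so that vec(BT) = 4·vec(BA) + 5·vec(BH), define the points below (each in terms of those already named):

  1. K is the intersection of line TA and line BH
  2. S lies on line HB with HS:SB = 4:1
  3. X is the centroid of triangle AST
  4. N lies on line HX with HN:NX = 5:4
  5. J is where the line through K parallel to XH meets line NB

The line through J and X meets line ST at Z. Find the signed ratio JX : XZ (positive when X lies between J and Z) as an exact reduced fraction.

JX:XZ = 92/189

Choose coordinates B = (0, 0), A = (1, 0), H = (0, 1), T = (4, 5).
1. K is the intersection of line TA and line BH ⇒ K = (0, -5/3)
2. S lies on line HB with HS:SB = 4:1 ⇒ S = (0, 1/5)
3. X is the centroid of triangle AST ⇒ X = (5/3, 26/15)
4. N lies on line HX with HN:NX = 5:4 ⇒ N = (25/27, 38/27)
5. J is where the line through K parallel to XH meets line NB ⇒ J = (-125/81, -190/81)
line JX meets ST at Z = (190/23, 1163/115)
X = J + t·(Z−J) with t = 92/281, so JX:XZ = 92/281:189/281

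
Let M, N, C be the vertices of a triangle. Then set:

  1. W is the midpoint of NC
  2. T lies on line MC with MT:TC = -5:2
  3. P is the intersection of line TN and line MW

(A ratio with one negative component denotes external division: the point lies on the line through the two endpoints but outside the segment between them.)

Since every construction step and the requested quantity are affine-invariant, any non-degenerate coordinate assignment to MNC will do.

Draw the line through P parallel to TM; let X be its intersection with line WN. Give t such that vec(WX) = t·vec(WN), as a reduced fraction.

t = 1/4

Work in coordinates with M = (0, 0), N = (1, 0), C = (0, 1).
1. W is the midpoint of NC ⇒ W = (1/2, 1/2)
2. T lies on line MC with MT:TC = -5:2 ⇒ T = (0, 5/3)
3. P is the intersection of line TN and line MW ⇒ P = (5/8, 5/8)
through P parallel to TM: direction (0, -5/3); meets WN at X = (5/8, 3/8)
X = W + t·(N−W) with t = 1/4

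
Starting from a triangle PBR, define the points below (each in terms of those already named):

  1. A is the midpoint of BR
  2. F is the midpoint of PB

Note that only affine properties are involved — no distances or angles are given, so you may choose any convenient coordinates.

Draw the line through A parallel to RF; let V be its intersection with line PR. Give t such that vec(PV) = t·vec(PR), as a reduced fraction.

t = 3/2

Assign P = (0, 0), B = (1, 0), R = (0, 1) — the answer is frame-independent, so this choice is without loss of generality.
1. A is the midpoint of BR ⇒ A = (1/2, 1/2)
2. F is the midpoint of PB ⇒ F = (1/2, 0)
through A parallel to RF: direction (1/2, -1); meets PR at V = (0, 3/2)
V = P + t·(R−P) with t = 3/2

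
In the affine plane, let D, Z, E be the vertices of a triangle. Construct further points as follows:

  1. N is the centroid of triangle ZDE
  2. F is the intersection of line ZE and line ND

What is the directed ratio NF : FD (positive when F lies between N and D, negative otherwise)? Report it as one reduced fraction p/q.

Work in coordinates with D = (0, 0), Z = (1, 0), E = (0, 1).
1. N is the centroid of triangle ZDE ⇒ N = (1/3, 1/3)
2. F is the intersection of line ZE and line ND ⇒ F = (1/2, 1/2)
F = N + t·(D−N) with t = -1/2, so NF:FD = t:(1−t) = -1/2:3/2

NF:FD = -1/3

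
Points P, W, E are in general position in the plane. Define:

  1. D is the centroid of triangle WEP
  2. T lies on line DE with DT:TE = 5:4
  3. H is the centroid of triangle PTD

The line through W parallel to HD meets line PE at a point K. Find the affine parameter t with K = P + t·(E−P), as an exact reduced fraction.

Assign P = (0, 0), W = (1, 0), E = (0, 1) — the answer is frame-independent, so this choice is without loss of generality.
1. D is the centroid of triangle WEP ⇒ D = (1/3, 1/3)
2. T lies on line DE with DT:TE = 5:4 ⇒ T = (4/27, 19/27)
3. H is the centroid of triangle PTD ⇒ H = (13/81, 28/81)
through W parallel to HD: direction (14/81, -1/81); meets PE at K = (0, 1/14)
K = P + t·(E−P) with t = 1/14

t = 1/14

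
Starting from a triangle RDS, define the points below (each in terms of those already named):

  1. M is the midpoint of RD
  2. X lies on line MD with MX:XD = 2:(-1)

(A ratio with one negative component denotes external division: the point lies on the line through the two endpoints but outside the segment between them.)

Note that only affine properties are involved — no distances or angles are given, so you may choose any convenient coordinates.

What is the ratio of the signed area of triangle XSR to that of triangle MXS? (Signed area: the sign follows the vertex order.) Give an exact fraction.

[XSR]:[MXS] = 3/2

Choose coordinates R = (0, 0), D = (1, 0), S = (0, 1).
1. M is the midpoint of RD ⇒ M = (1/2, 0)
2. X lies on line MD with MX:XD = 2:(-1) ⇒ X = (3/2, 0)
2·[XSR] = 3/2, 2·[MXS] = 1
[XSR]:[MXS] = 3/2:1 = 3/2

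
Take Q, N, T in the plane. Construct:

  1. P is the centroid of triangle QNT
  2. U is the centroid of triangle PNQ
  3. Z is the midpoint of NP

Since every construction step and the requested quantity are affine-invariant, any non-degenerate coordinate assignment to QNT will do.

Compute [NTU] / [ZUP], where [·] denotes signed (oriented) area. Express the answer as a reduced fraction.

Choose coordinates Q = (0, 0), N = (1, 0), T = (0, 1).
1. P is the centroid of triangle QNT ⇒ P = (1/3, 1/3)
2. U is the centroid of triangle PNQ ⇒ U = (4/9, 1/9)
3. Z is the midpoint of NP ⇒ Z = (2/3, 1/6)
2·[NTU] = 4/9, 2·[ZUP] = -1/18
[NTU]:[ZUP] = 4/9:-1/18 = -8

[NTU]:[ZUP] = -8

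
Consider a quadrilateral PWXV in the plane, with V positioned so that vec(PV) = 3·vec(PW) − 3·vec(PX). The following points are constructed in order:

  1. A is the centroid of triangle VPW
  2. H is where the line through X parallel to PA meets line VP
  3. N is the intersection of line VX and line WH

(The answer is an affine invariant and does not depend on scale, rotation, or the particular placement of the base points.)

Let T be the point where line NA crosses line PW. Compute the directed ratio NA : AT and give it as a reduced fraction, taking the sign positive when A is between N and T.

Set P = (0, 0), W = (1, 0), X = (0, 1), V = (3, -3); any affine frame gives the same invariant.
1. A is the centroid of triangle VPW ⇒ A = (4/3, -1)
2. H is where the line through X parallel to PA meets line VP ⇒ H = (-4, 4)
3. N is the intersection of line VX and line WH ⇒ N = (3/8, 1/2)
line NA meets PW at T = (25/36, 0)
A = N + t·(T−N) with t = 3, so NA:AT = 3:-2

NA:AT = -3/2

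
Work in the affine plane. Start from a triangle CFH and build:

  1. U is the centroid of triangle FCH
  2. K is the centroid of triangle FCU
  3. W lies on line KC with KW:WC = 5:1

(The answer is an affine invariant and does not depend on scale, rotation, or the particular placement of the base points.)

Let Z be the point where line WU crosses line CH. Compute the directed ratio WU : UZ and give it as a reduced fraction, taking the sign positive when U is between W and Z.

WU:UZ = -7/9

Set C = (0, 0), F = (1, 0), H = (0, 1); any affine frame gives the same invariant.
1. U is the centroid of triangle FCH ⇒ U = (1/3, 1/3)
2. K is the centroid of triangle FCU ⇒ K = (4/9, 1/9)
3. W lies on line KC with KW:WC = 5:1 ⇒ W = (2/27, 1/54)
line WU meets CH at Z = (0, -1/14)
U = W + t·(Z−W) with t = -7/2, so WU:UZ = -7/2:9/2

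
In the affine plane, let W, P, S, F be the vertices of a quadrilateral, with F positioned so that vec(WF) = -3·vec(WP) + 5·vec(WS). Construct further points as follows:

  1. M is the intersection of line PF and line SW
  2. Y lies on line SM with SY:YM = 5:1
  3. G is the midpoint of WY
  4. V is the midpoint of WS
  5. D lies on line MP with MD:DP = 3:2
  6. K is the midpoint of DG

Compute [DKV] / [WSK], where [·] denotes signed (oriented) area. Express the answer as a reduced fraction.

[DKV]:[WSK] = -5/48

Work in coordinates with W = (0, 0), P = (1, 0), S = (0, 1), F = (-3, 5).
1. M is the intersection of line PF and line SW ⇒ M = (0, 5/4)
2. Y lies on line SM with SY:YM = 5:1 ⇒ Y = (0, 29/24)
3. G is the midpoint of WY ⇒ G = (0, 29/48)
4. V is the midpoint of WS ⇒ V = (0, 1/2)
5. D lies on line MP with MD:DP = 3:2 ⇒ D = (3/5, 1/2)
6. K is the midpoint of DG ⇒ K = (3/10, 53/96)
2·[DKV] = 1/32, 2·[WSK] = -3/10
[DKV]:[WSK] = 1/32:-3/10 = -5/48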